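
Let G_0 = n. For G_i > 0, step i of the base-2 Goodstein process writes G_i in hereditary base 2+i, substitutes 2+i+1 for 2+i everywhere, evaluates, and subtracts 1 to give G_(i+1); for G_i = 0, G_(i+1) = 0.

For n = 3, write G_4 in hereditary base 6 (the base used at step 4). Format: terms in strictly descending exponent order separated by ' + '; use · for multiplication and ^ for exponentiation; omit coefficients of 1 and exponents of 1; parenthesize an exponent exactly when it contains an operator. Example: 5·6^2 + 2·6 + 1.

1

[0] 3 ≡ 2 + 1 (base 2). Lift 3: 4. −1: 3.
[1] 3 ≡ 3 (base 3). Lift 4: 4. −1: 3.
[2] 3 ≡ 3 (base 4). Lift 5: 3. −1: 2.
[3] 2 ≡ 2 (base 5). Lift 6: 2. −1: 1.
[4] 1 ≡ 1 (base 6). Lift 7: 1. −1: 0.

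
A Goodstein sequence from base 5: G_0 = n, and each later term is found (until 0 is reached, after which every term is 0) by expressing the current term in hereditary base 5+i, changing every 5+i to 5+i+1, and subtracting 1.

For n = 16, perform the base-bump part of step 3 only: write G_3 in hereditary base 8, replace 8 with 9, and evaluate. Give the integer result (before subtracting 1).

G_0 = 16. HB_5(16) = 3·5 + 1. Bump = 19. G_1 = 18.
G_1 = 18. HB_6(18) = 3·6. Bump = 21. G_2 = 20.
G_2 = 20. HB_7(20) = 2·7 + 6. Bump = 22. G_3 = 21.
G_3 = 21. HB_8(21) = 2·8 + 5. Bump = 23. G_4 = 22.

23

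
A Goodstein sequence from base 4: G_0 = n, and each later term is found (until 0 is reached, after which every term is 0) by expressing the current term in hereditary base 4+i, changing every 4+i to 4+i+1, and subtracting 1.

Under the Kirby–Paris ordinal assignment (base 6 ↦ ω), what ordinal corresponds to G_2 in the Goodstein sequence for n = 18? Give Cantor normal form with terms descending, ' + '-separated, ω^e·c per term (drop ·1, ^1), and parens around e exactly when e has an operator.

step 0: 18 = 4^2 + 2; sub 5 for 4: 5^2 + 2; = 27; G_1 = 27−1 = 26
step 1: 26 = 5^2 + 1; sub 6 for 5: 6^2 + 1; = 37; G_2 = 37−1 = 36

ω^2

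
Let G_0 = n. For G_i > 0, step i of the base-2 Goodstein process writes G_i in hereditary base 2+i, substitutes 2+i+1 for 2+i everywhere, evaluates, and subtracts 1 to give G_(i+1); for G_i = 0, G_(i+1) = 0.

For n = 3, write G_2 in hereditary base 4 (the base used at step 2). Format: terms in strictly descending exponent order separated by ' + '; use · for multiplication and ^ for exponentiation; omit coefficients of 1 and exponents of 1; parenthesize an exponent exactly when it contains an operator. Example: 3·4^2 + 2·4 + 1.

3

G_0 = 3. HB_2(3) = 2 + 1. Bump = 4. G_1 = 3.
G_1 = 3. HB_3(3) = 3. Bump = 4. G_2 = 3.
G_2 = 3. HB_4(3) = 3. Bump = 3. G_3 = 2.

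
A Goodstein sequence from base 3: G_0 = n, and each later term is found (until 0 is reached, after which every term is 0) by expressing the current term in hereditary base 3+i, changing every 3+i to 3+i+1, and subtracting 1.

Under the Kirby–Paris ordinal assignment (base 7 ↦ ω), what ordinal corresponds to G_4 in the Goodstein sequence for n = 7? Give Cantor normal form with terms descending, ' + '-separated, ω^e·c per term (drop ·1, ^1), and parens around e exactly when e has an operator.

base 3: 7 = 2·3 + 1; at 4: 2·4 + 1 = 9; next = 8
base 4: 8 = 2·4; at 5: 2·5 = 10; next = 9
base 5: 9 = 5 + 4; at 6: 6 + 4 = 10; next = 9
base 6: 9 = 6 + 3; at 7: 7 + 3 = 10; next = 9
base 7: 9 = 7 + 2; at 8: 8 + 2 = 10; next = 9

ω + 2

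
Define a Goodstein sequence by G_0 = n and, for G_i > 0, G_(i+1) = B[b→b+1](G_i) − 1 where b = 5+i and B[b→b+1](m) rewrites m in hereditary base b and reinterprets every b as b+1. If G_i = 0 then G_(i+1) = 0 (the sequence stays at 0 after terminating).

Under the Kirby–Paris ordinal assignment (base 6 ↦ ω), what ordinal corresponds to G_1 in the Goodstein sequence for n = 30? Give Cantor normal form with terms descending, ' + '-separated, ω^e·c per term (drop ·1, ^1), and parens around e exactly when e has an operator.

ω^2 + 5

(0) 30|_5 = 5^2 + 5 ↦ 6^2 + 6|_6 = 42 ⇒ 41
(1) 41|_6 = 6^2 + 5 ↦ 7^2 + 5|_7 = 54 ⇒ 53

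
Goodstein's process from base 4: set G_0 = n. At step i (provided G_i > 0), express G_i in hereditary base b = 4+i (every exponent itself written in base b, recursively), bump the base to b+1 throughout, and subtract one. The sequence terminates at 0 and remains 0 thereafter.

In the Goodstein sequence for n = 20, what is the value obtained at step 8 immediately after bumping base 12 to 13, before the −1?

base 4: 20 = 4^2 + 4; at 5: 5^2 + 5 = 30; next = 29
base 5: 29 = 5^2 + 4; at 6: 6^2 + 4 = 40; next = 39
base 6: 39 = 6^2 + 3; at 7: 7^2 + 3 = 52; next = 51
base 7: 51 = 7^2 + 2; at 8: 8^2 + 2 = 66; next = 65
base 8: 65 = 8^2 + 1; at 9: 9^2 + 1 = 82; next = 81
base 9: 81 = 9^2; at 10: 10^2 = 100; next = 99
base 10: 99 = 9·10 + 9; at 11: 9·11 + 9 = 108; next = 107
base 11: 107 = 9·11 + 8; at 12: 9·12 + 8 = 116; next = 115

124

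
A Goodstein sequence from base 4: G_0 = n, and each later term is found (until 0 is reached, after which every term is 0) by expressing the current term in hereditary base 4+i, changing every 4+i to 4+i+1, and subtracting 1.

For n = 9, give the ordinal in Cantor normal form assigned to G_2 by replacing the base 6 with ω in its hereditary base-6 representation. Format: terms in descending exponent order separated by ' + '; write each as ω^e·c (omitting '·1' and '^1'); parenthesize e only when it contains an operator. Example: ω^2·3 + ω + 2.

9 —HB4→ 2·4 + 1 —bump→ 2·5 + 1 = 11 —(−1)→ 10
10 —HB5→ 2·5 —bump→ 2·6 = 12 —(−1)→ 11

ω + 5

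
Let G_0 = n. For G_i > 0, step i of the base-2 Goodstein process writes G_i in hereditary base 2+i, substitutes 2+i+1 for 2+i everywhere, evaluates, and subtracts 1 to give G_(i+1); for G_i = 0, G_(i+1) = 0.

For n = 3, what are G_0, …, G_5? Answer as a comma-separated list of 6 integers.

base 2: 3 = 2 + 1; at 3: 3 + 1 = 4; next = 3
base 3: 3 = 3; at 4: 4 = 4; next = 3
base 4: 3 = 3; at 5: 3 = 3; next = 2
base 5: 2 = 2; at 6: 2 = 2; next = 1
base 6: 1 = 1; at 7: 1 = 1; next = 0

3, 3, 3, 2, 1, 0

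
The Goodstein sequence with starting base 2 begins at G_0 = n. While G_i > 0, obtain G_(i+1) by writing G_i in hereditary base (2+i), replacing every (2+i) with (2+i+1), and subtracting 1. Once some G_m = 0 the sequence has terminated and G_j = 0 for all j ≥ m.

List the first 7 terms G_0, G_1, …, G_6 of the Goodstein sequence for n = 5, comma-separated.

G_0=5  [base 2] 2^2 + 1  →[2↦3]→  3^3 + 1 = 28  −1 ⇒ G_1=27
G_1=27  [base 3] 3^3  →[3↦4]→  4^4 = 256  −1 ⇒ G_2=255
G_2=255  [base 4] 3·4^3 + 3·4^2 + 3·4 + 3  →[4↦5]→  3·5^3 + 3·5^2 + 3·5 + 3 = 468  −1 ⇒ G_3=467
G_3=467  [base 5] 3·5^3 + 3·5^2 + 3·5 + 2  →[5↦6]→  3·6^3 + 3·6^2 + 3·6 + 2 = 776  −1 ⇒ G_4=775
G_4=775  [base 6] 3·6^3 + 3·6^2 + 3·6 + 1  →[6↦7]→  3·7^3 + 3·7^2 + 3·7 + 1 = 1198  −1 ⇒ G_5=1197
G_5=1197  [base 7] 3·7^3 + 3·7^2 + 3·7  →[7↦8]→  3·8^3 + 3·8^2 + 3·8 = 1752  −1 ⇒ G_6=1751

5, 27, 255, 467, 775, 1197, 1751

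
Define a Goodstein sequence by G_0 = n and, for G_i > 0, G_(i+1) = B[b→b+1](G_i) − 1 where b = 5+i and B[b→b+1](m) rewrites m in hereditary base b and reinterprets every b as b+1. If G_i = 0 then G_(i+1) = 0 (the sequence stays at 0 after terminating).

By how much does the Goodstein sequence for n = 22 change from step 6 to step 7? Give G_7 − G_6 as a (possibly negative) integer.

base 5: 22 = 4·5 + 2; at 6: 4·6 + 2 = 26; next = 25
base 6: 25 = 4·6 + 1; at 7: 4·7 + 1 = 29; next = 28
base 7: 28 = 4·7; at 8: 4·8 = 32; next = 31
base 8: 31 = 3·8 + 7; at 9: 3·9 + 7 = 34; next = 33
base 9: 33 = 3·9 + 6; at 10: 3·10 + 6 = 36; next = 35
base 10: 35 = 3·10 + 5; at 11: 3·11 + 5 = 38; next = 37
base 11: 37 = 3·11 + 4; at 12: 3·12 + 4 = 40; next = 39

2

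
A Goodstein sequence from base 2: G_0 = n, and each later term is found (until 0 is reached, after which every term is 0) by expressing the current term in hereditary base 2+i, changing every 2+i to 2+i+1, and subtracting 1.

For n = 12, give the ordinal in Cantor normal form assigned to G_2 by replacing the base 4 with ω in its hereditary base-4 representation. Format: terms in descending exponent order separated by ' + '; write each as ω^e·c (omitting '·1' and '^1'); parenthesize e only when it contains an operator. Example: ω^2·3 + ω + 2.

step 0: 12 = 2^(2 + 1) + 2^2; sub 3 for 2: 3^(3 + 1) + 3^3; = 108; G_1 = 108−1 = 107
step 1: 107 = 3^(3 + 1) + 2·3^2 + 2·3 + 2; sub 4 for 3: 4^(4 + 1) + 2·4^2 + 2·4 + 2; = 1066; G_2 = 1066−1 = 1065

ω^(ω + 1) + ω^2·2 + ω·2 + 1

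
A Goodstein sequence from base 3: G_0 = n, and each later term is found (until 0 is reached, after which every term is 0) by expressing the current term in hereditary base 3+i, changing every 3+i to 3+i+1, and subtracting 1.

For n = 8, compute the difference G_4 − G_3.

base 3: 8 = 2·3 + 2; at 4: 2·4 + 2 = 10; next = 9
base 4: 9 = 2·4 + 1; at 5: 2·5 + 1 = 11; next = 10
base 5: 10 = 2·5; at 6: 2·6 = 12; next = 11
base 6: 11 = 6 + 5; at 7: 7 + 5 = 12; next = 11

0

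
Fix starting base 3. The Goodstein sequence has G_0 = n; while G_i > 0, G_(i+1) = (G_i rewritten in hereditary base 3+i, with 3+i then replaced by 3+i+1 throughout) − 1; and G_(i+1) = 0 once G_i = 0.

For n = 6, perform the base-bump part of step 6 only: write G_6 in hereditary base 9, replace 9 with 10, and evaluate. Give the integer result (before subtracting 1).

i=0: 6 = 2·3 (b=3); 3→4: 2·4 = 8; 8−1 = 7
i=1: 7 = 4 + 3 (b=4); 4→5: 5 + 3 = 8; 8−1 = 7
i=2: 7 = 5 + 2 (b=5); 5→6: 6 + 2 = 8; 8−1 = 7
i=3: 7 = 6 + 1 (b=6); 6→7: 7 + 1 = 8; 8−1 = 7
i=4: 7 = 7 (b=7); 7→8: 8 = 8; 8−1 = 7
i=5: 7 = 7 (b=8); 8→9: 7 = 7; 7−1 = 6

6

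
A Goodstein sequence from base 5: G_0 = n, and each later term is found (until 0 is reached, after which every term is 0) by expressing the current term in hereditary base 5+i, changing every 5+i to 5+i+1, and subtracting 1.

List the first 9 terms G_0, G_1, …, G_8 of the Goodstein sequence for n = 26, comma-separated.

i=0: 26 = 5^2 + 1 (b=5); 5→6: 6^2 + 1 = 37; 37−1 = 36
i=1: 36 = 6^2 (b=6); 6→7: 7^2 = 49; 49−1 = 48
i=2: 48 = 6·7 + 6 (b=7); 7→8: 6·8 + 6 = 54; 54−1 = 53
i=3: 53 = 6·8 + 5 (b=8); 8→9: 6·9 + 5 = 59; 59−1 = 58
i=4: 58 = 6·9 + 4 (b=9); 9→10: 6·10 + 4 = 64; 64−1 = 63
i=5: 63 = 6·10 + 3 (b=10); 10→11: 6·11 + 3 = 69; 69−1 = 68
i=6: 68 = 6·11 + 2 (b=11); 11→12: 6·12 + 2 = 74; 74−1 = 73
i=7: 73 = 6·12 + 1 (b=12); 12→13: 6·13 + 1 = 79; 79−1 = 78

26, 36, 48, 53, 58, 63, 68, 73, 78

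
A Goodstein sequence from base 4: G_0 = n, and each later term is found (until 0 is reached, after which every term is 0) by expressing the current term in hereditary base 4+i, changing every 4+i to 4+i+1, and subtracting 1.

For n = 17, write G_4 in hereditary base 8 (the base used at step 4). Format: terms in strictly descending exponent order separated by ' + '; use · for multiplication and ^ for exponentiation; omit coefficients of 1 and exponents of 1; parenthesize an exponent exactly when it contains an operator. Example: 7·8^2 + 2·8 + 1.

5·8 + 3

17 —HB4→ 4^2 + 1 —bump→ 5^2 + 1 = 26 —(−1)→ 25
25 —HB5→ 5^2 —bump→ 6^2 = 36 —(−1)→ 35
35 —HB6→ 5·6 + 5 —bump→ 5·7 + 5 = 40 —(−1)→ 39
39 —HB7→ 5·7 + 4 —bump→ 5·8 + 4 = 44 —(−1)→ 43
43 —HB8→ 5·8 + 3 —bump→ 5·9 + 3 = 48 —(−1)→ 47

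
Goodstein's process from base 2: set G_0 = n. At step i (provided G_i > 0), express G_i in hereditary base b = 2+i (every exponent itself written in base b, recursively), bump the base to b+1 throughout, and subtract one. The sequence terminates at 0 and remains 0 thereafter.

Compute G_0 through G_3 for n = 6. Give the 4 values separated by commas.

[0] 6 ≡ 2^2 + 2 (base 2). Lift 3: 30. −1: 29.
[1] 29 ≡ 3^3 + 2 (base 3). Lift 4: 258. −1: 257.
[2] 257 ≡ 4^4 + 1 (base 4). Lift 5: 3126. −1: 3125.

6, 29, 257, 3125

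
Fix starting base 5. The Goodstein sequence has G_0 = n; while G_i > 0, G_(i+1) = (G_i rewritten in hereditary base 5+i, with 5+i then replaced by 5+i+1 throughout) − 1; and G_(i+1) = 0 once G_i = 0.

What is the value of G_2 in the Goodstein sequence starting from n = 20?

i=0: 20 = 4·5 (b=5); 5→6: 4·6 = 24; 24−1 = 23
i=1: 23 = 3·6 + 5 (b=6); 6→7: 3·7 + 5 = 26; 26−1 = 25
i=2: 25 = 3·7 + 4 (b=7); 7→8: 3·8 + 4 = 28; 28−1 = 27

25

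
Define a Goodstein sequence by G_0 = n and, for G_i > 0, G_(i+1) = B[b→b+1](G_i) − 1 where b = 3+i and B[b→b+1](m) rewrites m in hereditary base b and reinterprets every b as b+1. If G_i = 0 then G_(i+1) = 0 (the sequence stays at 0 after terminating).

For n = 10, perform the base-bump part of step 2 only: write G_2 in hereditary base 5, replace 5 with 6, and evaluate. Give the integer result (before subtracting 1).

28

base 3: 10 = 3^2 + 1; at 4: 4^2 + 1 = 17; next = 16
base 4: 16 = 4^2; at 5: 5^2 = 25; next = 24
base 5: 24 = 4·5 + 4; at 6: 4·6 + 4 = 28; next = 27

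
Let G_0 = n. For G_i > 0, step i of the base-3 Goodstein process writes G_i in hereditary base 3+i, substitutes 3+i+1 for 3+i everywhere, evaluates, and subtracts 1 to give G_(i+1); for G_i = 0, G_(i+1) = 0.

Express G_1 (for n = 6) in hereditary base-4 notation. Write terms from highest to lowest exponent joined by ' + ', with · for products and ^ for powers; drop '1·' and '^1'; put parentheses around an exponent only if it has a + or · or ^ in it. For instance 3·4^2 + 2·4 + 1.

G_0=6  [base 3] 2·3  →[3↦4]→  2·4 = 8  −1 ⇒ G_1=7
G_1=7  [base 4] 4 + 3  →[4↦5]→  5 + 3 = 8  −1 ⇒ G_2=7

4 + 3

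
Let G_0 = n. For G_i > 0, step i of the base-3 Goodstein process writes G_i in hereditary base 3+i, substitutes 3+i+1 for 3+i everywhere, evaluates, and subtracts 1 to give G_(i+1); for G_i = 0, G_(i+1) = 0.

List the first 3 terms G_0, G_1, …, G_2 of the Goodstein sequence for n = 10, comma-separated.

10, 16, 24

base 3: 10 = 3^2 + 1; at 4: 4^2 + 1 = 17; next = 16
base 4: 16 = 4^2; at 5: 5^2 = 25; next = 24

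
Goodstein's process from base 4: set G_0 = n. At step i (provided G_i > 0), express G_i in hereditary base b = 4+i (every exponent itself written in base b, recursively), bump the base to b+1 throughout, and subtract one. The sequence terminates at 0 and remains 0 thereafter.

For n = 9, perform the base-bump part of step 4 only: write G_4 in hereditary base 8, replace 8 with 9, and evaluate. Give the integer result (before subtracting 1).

G_0 = 9. HB_4(9) = 2·4 + 1. Bump = 11. G_1 = 10.
G_1 = 10. HB_5(10) = 2·5. Bump = 12. G_2 = 11.
G_2 = 11. HB_6(11) = 6 + 5. Bump = 12. G_3 = 11.
G_3 = 11. HB_7(11) = 7 + 4. Bump = 12. G_4 = 11.
G_4 = 11. HB_8(11) = 8 + 3. Bump = 12. G_5 = 11.

12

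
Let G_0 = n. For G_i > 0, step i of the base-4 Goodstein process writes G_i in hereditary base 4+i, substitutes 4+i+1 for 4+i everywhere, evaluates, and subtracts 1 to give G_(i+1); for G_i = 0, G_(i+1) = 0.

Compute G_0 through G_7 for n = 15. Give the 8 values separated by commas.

15, 17, 19, 21, 23, 24, 25, 26

(0) 15|_4 = 3·4 + 3 ↦ 3·5 + 3|_5 = 18 ⇒ 17
(1) 17|_5 = 3·5 + 2 ↦ 3·6 + 2|_6 = 20 ⇒ 19
(2) 19|_6 = 3·6 + 1 ↦ 3·7 + 1|_7 = 22 ⇒ 21
(3) 21|_7 = 3·7 ↦ 3·8|_8 = 24 ⇒ 23
(4) 23|_8 = 2·8 + 7 ↦ 2·9 + 7|_9 = 25 ⇒ 24
(5) 24|_9 = 2·9 + 6 ↦ 2·10 + 6|_10 = 26 ⇒ 25
(6) 25|_10 = 2·10 + 5 ↦ 2·11 + 5|_11 = 27 ⇒ 26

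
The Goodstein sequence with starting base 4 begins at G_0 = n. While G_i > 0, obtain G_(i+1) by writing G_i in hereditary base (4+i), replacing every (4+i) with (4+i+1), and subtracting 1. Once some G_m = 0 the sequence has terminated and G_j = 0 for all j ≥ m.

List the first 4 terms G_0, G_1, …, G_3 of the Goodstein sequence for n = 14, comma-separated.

step 0: 14 = 3·4 + 2; sub 5 for 4: 3·5 + 2; = 17; G_1 = 17−1 = 16
step 1: 16 = 3·5 + 1; sub 6 for 5: 3·6 + 1; = 19; G_2 = 19−1 = 18
step 2: 18 = 3·6; sub 7 for 6: 3·7; = 21; G_3 = 21−1 = 20

14, 16, 18, 20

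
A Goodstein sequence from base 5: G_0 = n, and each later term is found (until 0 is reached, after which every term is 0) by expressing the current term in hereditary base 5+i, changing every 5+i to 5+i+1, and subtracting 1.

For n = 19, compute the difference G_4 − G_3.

2

G_0=19  [base 5] 3·5 + 4  →[5↦6]→  3·6 + 4 = 22  −1 ⇒ G_1=21
G_1=21  [base 6] 3·6 + 3  →[6↦7]→  3·7 + 3 = 24  −1 ⇒ G_2=23
G_2=23  [base 7] 3·7 + 2  →[7↦8]→  3·8 + 2 = 26  −1 ⇒ G_3=25
G_3=25  [base 8] 3·8 + 1  →[8↦9]→  3·9 + 1 = 28  −1 ⇒ G_4=27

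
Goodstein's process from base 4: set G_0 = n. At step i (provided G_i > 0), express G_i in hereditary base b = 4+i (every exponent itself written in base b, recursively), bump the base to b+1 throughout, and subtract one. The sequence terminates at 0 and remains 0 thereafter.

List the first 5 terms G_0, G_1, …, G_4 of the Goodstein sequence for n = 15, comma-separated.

G_0 = 15. HB_4(15) = 3·4 + 3. Bump = 18. G_1 = 17.
G_1 = 17. HB_5(17) = 3·5 + 2. Bump = 20. G_2 = 19.
G_2 = 19. HB_6(19) = 3·6 + 1. Bump = 22. G_3 = 21.
G_3 = 21. HB_7(21) = 3·7. Bump = 24. G_4 = 23.

15, 17, 19, 21, 23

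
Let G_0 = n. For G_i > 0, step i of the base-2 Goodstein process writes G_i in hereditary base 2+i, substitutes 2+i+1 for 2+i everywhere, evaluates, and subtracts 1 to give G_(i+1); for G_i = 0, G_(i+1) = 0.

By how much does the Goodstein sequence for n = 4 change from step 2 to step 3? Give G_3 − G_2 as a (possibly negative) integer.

19

(0) 4|_2 = 2^2 ↦ 3^3|_3 = 27 ⇒ 26
(1) 26|_3 = 2·3^2 + 2·3 + 2 ↦ 2·4^2 + 2·4 + 2|_4 = 42 ⇒ 41
(2) 41|_4 = 2·4^2 + 2·4 + 1 ↦ 2·5^2 + 2·5 + 1|_5 = 61 ⇒ 60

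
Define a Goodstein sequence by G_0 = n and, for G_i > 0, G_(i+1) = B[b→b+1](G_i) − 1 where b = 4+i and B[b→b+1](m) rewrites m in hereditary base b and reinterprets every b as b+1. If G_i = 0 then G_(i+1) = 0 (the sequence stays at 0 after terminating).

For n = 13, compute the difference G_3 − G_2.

step 0: 13 = 3·4 + 1; sub 5 for 4: 3·5 + 1; = 16; G_1 = 16−1 = 15
step 1: 15 = 3·5; sub 6 for 5: 3·6; = 18; G_2 = 18−1 = 17
step 2: 17 = 2·6 + 5; sub 7 for 6: 2·7 + 5; = 19; G_3 = 19−1 = 18

1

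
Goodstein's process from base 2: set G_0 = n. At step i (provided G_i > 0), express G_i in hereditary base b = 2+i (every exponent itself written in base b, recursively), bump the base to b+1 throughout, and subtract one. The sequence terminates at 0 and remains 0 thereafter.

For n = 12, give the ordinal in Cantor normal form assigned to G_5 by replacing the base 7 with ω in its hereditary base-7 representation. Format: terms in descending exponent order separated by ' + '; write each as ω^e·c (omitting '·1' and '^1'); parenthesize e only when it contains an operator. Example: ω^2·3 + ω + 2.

base 2: 12 = 2^(2 + 1) + 2^2; at 3: 3^(3 + 1) + 3^3 = 108; next = 107
base 3: 107 = 3^(3 + 1) + 2·3^2 + 2·3 + 2; at 4: 4^(4 + 1) + 2·4^2 + 2·4 + 2 = 1066; next = 1065
base 4: 1065 = 4^(4 + 1) + 2·4^2 + 2·4 + 1; at 5: 5^(5 + 1) + 2·5^2 + 2·5 + 1 = 15686; next = 15685
base 5: 15685 = 5^(5 + 1) + 2·5^2 + 2·5; at 6: 6^(6 + 1) + 2·6^2 + 2·6 = 280020; next = 280019
base 6: 280019 = 6^(6 + 1) + 2·6^2 + 6 + 5; at 7: 7^(7 + 1) + 2·7^2 + 7 + 5 = 5764911; next = 5764910
base 7: 5764910 = 7^(7 + 1) + 2·7^2 + 7 + 4; at 8: 8^(8 + 1) + 2·8^2 + 8 + 4 = 134217868; next = 134217867

ω^(ω + 1) + ω^2·2 + ω + 4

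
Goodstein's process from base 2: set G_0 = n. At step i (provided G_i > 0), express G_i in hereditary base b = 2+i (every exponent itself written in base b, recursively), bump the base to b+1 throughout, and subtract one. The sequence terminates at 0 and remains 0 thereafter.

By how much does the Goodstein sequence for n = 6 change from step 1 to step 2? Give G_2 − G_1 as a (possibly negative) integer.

[0] 6 ≡ 2^2 + 2 (base 2). Lift 3: 30. −1: 29.
[1] 29 ≡ 3^3 + 2 (base 3). Lift 4: 258. −1: 257.

228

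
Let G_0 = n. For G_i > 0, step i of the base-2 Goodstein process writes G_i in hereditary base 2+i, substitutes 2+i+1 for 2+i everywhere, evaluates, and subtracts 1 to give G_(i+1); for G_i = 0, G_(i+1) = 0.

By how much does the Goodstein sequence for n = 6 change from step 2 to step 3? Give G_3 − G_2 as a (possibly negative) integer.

2868

step 0: 6 = 2^2 + 2; sub 3 for 2: 3^3 + 3; = 30; G_1 = 30−1 = 29
step 1: 29 = 3^3 + 2; sub 4 for 3: 4^4 + 2; = 258; G_2 = 258−1 = 257
step 2: 257 = 4^4 + 1; sub 5 for 4: 5^5 + 1; = 3126; G_3 = 3126−1 = 3125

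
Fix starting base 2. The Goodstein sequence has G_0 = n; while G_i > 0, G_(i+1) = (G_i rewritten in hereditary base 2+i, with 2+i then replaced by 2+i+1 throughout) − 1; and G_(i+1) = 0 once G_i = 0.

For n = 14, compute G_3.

18750

base 2: 14 = 2^(2 + 1) + 2^2 + 2; at 3: 3^(3 + 1) + 3^3 + 3 = 111; next = 110
base 3: 110 = 3^(3 + 1) + 3^3 + 2; at 4: 4^(4 + 1) + 4^4 + 2 = 1282; next = 1281
base 4: 1281 = 4^(4 + 1) + 4^4 + 1; at 5: 5^(5 + 1) + 5^5 + 1 = 18751; next = 18750
base 5: 18750 = 5^(5 + 1) + 5^5; at 6: 6^(6 + 1) + 6^6 = 326592; next = 326591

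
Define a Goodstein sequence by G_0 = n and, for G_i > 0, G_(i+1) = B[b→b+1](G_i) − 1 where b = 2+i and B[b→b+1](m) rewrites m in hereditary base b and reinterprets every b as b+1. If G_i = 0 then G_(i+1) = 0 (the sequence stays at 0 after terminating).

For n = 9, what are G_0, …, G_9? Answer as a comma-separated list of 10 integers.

[0] 9 ≡ 2^(2 + 1) + 1 (base 2). Lift 3: 82. −1: 81.
[1] 81 ≡ 3^(3 + 1) (base 3). Lift 4: 1024. −1: 1023.
[2] 1023 ≡ 3·4^4 + 3·4^3 + 3·4^2 + 3·4 + 3 (base 4). Lift 5: 9843. −1: 9842.
[3] 9842 ≡ 3·5^5 + 3·5^3 + 3·5^2 + 3·5 + 2 (base 5). Lift 6: 140744. −1: 140743.
[4] 140743 ≡ 3·6^6 + 3·6^3 + 3·6^2 + 3·6 + 1 (base 6). Lift 7: 2471827. −1: 2471826.
[5] 2471826 ≡ 3·7^7 + 3·7^3 + 3·7^2 + 3·7 (base 7). Lift 8: 50333400. −1: 50333399.
[6] 50333399 ≡ 3·8^8 + 3·8^3 + 3·8^2 + 2·8 + 7 (base 8). Lift 9: 1162263922. −1: 1162263921.
[7] 1162263921 ≡ 3·9^9 + 3·9^3 + 3·9^2 + 2·9 + 6 (base 9). Lift 10: 30000003326. −1: 30000003325.
[8] 30000003325 ≡ 3·10^10 + 3·10^3 + 3·10^2 + 2·10 + 5 (base 10). Lift 11: 855935016216. −1: 855935016215.

9, 81, 1023, 9842, 140743, 2471826, 50333399, 1162263921, 30000003325, 855935016215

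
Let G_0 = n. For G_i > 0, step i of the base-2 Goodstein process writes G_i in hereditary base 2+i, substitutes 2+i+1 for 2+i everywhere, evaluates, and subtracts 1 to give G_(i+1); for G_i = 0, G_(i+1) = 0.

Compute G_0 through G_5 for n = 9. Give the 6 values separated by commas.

9, 81, 1023, 9842, 140743, 2471826

step 0: 9 = 2^(2 + 1) + 1; sub 3 for 2: 3^(3 + 1) + 1; = 82; G_1 = 82−1 = 81
step 1: 81 = 3^(3 + 1); sub 4 for 3: 4^(4 + 1); = 1024; G_2 = 1024−1 = 1023
step 2: 1023 = 3·4^4 + 3·4^3 + 3·4^2 + 3·4 + 3; sub 5 for 4: 3·5^5 + 3·5^3 + 3·5^2 + 3·5 + 3; = 9843; G_3 = 9843−1 = 9842
step 3: 9842 = 3·5^5 + 3·5^3 + 3·5^2 + 3·5 + 2; sub 6 for 5: 3·6^6 + 3·6^3 + 3·6^2 + 3·6 + 2; = 140744; G_4 = 140744−1 = 140743
step 4: 140743 = 3·6^6 + 3·6^3 + 3·6^2 + 3·6 + 1; sub 7 for 6: 3·7^7 + 3·7^3 + 3·7^2 + 3·7 + 1; = 2471827; G_5 = 2471827−1 = 2471826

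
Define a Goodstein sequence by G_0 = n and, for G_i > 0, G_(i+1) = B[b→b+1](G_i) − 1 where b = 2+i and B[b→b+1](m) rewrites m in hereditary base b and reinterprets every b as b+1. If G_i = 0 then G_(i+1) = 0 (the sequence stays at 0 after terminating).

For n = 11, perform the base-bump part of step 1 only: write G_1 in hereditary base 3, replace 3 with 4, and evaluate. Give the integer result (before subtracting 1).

1028

base 2: 11 = 2^(2 + 1) + 2 + 1; at 3: 3^(3 + 1) + 3 + 1 = 85; next = 84
base 3: 84 = 3^(3 + 1) + 3; at 4: 4^(4 + 1) + 4 = 1028; next = 1027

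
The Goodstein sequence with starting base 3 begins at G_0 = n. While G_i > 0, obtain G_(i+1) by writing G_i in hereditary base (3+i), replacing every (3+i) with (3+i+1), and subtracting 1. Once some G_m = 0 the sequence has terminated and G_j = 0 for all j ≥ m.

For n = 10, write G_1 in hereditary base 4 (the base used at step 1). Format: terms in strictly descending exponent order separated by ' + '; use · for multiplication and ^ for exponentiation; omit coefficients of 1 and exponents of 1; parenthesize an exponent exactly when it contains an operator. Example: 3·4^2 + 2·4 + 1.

(0) 10|_3 = 3^2 + 1 ↦ 4^2 + 1|_4 = 17 ⇒ 16
(1) 16|_4 = 4^2 ↦ 5^2|_5 = 25 ⇒ 24

4^2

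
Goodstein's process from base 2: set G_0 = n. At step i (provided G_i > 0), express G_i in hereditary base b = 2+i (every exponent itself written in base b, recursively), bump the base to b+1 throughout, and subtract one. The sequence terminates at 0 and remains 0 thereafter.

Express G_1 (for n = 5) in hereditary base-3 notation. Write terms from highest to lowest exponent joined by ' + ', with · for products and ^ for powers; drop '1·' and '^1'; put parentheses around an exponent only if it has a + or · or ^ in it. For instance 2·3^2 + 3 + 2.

3^3

(0) 5|_2 = 2^2 + 1 ↦ 3^3 + 1|_3 = 28 ⇒ 27
(1) 27|_3 = 3^3 ↦ 4^4|_4 = 256 ⇒ 255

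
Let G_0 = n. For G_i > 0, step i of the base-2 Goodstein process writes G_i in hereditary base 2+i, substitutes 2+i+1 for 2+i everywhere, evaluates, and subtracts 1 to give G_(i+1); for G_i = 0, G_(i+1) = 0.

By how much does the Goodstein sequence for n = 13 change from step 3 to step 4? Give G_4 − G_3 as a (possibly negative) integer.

step 0: 13 = 2^(2 + 1) + 2^2 + 1; sub 3 for 2: 3^(3 + 1) + 3^3 + 1; = 109; G_1 = 109−1 = 108
step 1: 108 = 3^(3 + 1) + 3^3; sub 4 for 3: 4^(4 + 1) + 4^4; = 1280; G_2 = 1280−1 = 1279
step 2: 1279 = 4^(4 + 1) + 3·4^3 + 3·4^2 + 3·4 + 3; sub 5 for 4: 5^(5 + 1) + 3·5^3 + 3·5^2 + 3·5 + 3; = 16093; G_3 = 16093−1 = 16092
step 3: 16092 = 5^(5 + 1) + 3·5^3 + 3·5^2 + 3·5 + 2; sub 6 for 5: 6^(6 + 1) + 3·6^3 + 3·6^2 + 3·6 + 2; = 280712; G_4 = 280712−1 = 280711

264619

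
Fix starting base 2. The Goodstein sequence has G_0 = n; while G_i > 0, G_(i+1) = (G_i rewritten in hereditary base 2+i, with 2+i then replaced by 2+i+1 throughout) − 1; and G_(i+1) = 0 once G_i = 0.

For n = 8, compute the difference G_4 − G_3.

base 2: 8 = 2^(2 + 1); at 3: 3^(3 + 1) = 81; next = 80
base 3: 80 = 2·3^3 + 2·3^2 + 2·3 + 2; at 4: 2·4^4 + 2·4^2 + 2·4 + 2 = 554; next = 553
base 4: 553 = 2·4^4 + 2·4^2 + 2·4 + 1; at 5: 2·5^5 + 2·5^2 + 2·5 + 1 = 6311; next = 6310
base 5: 6310 = 2·5^5 + 2·5^2 + 2·5; at 6: 2·6^6 + 2·6^2 + 2·6 = 93396; next = 93395

87085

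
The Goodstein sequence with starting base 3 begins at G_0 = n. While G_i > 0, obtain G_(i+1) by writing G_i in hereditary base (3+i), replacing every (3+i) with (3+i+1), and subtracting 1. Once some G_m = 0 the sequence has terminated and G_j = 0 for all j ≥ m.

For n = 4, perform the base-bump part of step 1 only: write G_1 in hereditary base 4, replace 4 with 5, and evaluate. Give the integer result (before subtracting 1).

G_0=4  [base 3] 3 + 1  →[3↦4]→  4 + 1 = 5  −1 ⇒ G_1=4
G_1=4  [base 4] 4  →[4↦5]→  5 = 5  −1 ⇒ G_2=4

5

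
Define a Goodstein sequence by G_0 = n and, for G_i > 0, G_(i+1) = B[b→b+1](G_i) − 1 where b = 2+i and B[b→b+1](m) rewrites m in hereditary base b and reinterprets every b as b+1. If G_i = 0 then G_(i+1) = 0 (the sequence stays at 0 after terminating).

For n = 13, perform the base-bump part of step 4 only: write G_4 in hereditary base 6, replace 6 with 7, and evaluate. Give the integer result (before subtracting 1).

5765999

step 0: 13 = 2^(2 + 1) + 2^2 + 1; sub 3 for 2: 3^(3 + 1) + 3^3 + 1; = 109; G_1 = 109−1 = 108
step 1: 108 = 3^(3 + 1) + 3^3; sub 4 for 3: 4^(4 + 1) + 4^4; = 1280; G_2 = 1280−1 = 1279
step 2: 1279 = 4^(4 + 1) + 3·4^3 + 3·4^2 + 3·4 + 3; sub 5 for 4: 5^(5 + 1) + 3·5^3 + 3·5^2 + 3·5 + 3; = 16093; G_3 = 16093−1 = 16092
step 3: 16092 = 5^(5 + 1) + 3·5^3 + 3·5^2 + 3·5 + 2; sub 6 for 5: 6^(6 + 1) + 3·6^3 + 3·6^2 + 3·6 + 2; = 280712; G_4 = 280712−1 = 280711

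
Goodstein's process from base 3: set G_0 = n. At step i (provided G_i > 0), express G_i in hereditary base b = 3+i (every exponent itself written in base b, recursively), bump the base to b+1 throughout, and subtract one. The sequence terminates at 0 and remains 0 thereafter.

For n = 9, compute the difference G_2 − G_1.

9 —HB3→ 3^2 —bump→ 4^2 = 16 —(−1)→ 15
15 —HB4→ 3·4 + 3 —bump→ 3·5 + 3 = 18 —(−1)→ 17

2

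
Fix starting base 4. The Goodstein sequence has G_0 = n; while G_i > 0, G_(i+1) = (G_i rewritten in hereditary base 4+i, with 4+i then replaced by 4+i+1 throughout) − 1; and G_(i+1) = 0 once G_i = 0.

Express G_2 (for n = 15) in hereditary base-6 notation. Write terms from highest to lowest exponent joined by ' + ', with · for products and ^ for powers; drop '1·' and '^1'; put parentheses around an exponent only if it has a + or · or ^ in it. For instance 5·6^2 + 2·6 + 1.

3·6 + 1

base 4: 15 = 3·4 + 3; at 5: 3·5 + 3 = 18; next = 17
base 5: 17 = 3·5 + 2; at 6: 3·6 + 2 = 20; next = 19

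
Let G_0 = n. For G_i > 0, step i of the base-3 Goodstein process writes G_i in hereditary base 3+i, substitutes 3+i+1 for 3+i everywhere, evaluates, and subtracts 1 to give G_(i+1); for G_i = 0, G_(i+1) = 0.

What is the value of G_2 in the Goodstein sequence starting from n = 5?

G_0 = 5. HB_3(5) = 3 + 2. Bump = 6. G_1 = 5.
G_1 = 5. HB_4(5) = 4 + 1. Bump = 6. G_2 = 5.
G_2 = 5. HB_5(5) = 5. Bump = 6. G_3 = 5.

5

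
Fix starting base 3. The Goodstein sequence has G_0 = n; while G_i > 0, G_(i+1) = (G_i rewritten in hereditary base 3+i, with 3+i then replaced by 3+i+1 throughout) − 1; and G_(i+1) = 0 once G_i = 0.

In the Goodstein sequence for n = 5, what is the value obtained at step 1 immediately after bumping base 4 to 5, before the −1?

6

G_0 = 5. HB_3(5) = 3 + 2. Bump = 6. G_1 = 5.
G_1 = 5. HB_4(5) = 4 + 1. Bump = 6. G_2 = 5.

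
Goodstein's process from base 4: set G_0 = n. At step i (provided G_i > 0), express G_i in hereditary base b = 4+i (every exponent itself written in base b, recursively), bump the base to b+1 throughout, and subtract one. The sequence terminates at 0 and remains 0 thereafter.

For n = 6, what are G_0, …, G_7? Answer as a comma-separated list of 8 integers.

6 —HB4→ 4 + 2 —bump→ 5 + 2 = 7 —(−1)→ 6
6 —HB5→ 5 + 1 —bump→ 6 + 1 = 7 —(−1)→ 6
6 —HB6→ 6 —bump→ 7 = 7 —(−1)→ 6
6 —HB7→ 6 —bump→ 6 = 6 —(−1)→ 5
5 —HB8→ 5 —bump→ 5 = 5 —(−1)→ 4
4 —HB9→ 4 —bump→ 4 = 4 —(−1)→ 3
3 —HB10→ 3 —bump→ 3 = 3 —(−1)→ 2

6, 6, 6, 6, 5, 4, 3, 2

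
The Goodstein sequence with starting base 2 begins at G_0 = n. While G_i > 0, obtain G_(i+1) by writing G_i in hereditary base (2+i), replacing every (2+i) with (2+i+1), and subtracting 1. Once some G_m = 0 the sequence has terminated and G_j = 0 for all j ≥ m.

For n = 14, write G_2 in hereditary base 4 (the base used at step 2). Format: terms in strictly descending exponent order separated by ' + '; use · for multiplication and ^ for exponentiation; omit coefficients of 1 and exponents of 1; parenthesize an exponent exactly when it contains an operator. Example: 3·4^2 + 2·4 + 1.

step 0: 14 = 2^(2 + 1) + 2^2 + 2; sub 3 for 2: 3^(3 + 1) + 3^3 + 3; = 111; G_1 = 111−1 = 110
step 1: 110 = 3^(3 + 1) + 3^3 + 2; sub 4 for 3: 4^(4 + 1) + 4^4 + 2; = 1282; G_2 = 1282−1 = 1281
step 2: 1281 = 4^(4 + 1) + 4^4 + 1; sub 5 for 4: 5^(5 + 1) + 5^5 + 1; = 18751; G_3 = 18751−1 = 18750

4^(4 + 1) + 4^4 + 1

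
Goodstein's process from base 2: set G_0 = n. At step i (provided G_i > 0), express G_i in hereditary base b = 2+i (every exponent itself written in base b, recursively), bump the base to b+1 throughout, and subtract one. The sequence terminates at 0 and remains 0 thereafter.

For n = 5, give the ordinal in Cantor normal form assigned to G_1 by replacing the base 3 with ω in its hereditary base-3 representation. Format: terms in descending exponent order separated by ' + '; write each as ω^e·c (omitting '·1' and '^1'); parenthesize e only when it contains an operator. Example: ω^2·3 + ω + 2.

ω^ω

i=0: 5 = 2^2 + 1 (b=2); 2→3: 3^3 + 1 = 28; 28−1 = 27
i=1: 27 = 3^3 (b=3); 3→4: 4^4 = 256; 256−1 = 255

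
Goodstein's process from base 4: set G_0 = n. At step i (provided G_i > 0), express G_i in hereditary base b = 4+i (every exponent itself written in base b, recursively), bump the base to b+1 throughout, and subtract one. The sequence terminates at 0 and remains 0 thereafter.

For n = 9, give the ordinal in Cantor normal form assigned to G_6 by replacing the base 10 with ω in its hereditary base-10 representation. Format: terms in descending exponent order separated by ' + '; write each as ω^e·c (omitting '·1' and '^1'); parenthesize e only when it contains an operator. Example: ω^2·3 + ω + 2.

base 4: 9 = 2·4 + 1; at 5: 2·5 + 1 = 11; next = 10
base 5: 10 = 2·5; at 6: 2·6 = 12; next = 11
base 6: 11 = 6 + 5; at 7: 7 + 5 = 12; next = 11
base 7: 11 = 7 + 4; at 8: 8 + 4 = 12; next = 11
base 8: 11 = 8 + 3; at 9: 9 + 3 = 12; next = 11
base 9: 11 = 9 + 2; at 10: 10 + 2 = 12; next = 11

ω + 1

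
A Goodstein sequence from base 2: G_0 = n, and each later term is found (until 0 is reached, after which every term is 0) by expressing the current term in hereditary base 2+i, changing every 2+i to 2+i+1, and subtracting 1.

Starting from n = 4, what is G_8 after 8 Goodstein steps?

G_0=4  [base 2] 2^2  →[2↦3]→  3^3 = 27  −1 ⇒ G_1=26
G_1=26  [base 3] 2·3^2 + 2·3 + 2  →[3↦4]→  2·4^2 + 2·4 + 2 = 42  −1 ⇒ G_2=41
G_2=41  [base 4] 2·4^2 + 2·4 + 1  →[4↦5]→  2·5^2 + 2·5 + 1 = 61  −1 ⇒ G_3=60
G_3=60  [base 5] 2·5^2 + 2·5  →[5↦6]→  2·6^2 + 2·6 = 84  −1 ⇒ G_4=83
G_4=83  [base 6] 2·6^2 + 6 + 5  →[6↦7]→  2·7^2 + 7 + 5 = 110  −1 ⇒ G_5=109
G_5=109  [base 7] 2·7^2 + 7 + 4  →[7↦8]→  2·8^2 + 8 + 4 = 140  −1 ⇒ G_6=139
G_6=139  [base 8] 2·8^2 + 8 + 3  →[8↦9]→  2·9^2 + 9 + 3 = 174  −1 ⇒ G_7=173
G_7=173  [base 9] 2·9^2 + 9 + 2  →[9↦10]→  2·10^2 + 10 + 2 = 212  −1 ⇒ G_8=211

211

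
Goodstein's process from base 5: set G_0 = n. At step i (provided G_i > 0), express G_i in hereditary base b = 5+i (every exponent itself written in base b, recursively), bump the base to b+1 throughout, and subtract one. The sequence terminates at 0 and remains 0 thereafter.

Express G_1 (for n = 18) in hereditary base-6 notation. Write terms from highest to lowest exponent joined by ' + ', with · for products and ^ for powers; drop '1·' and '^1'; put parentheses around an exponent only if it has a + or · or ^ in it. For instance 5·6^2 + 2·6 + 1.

step 0: 18 = 3·5 + 3; sub 6 for 5: 3·6 + 3; = 21; G_1 = 21−1 = 20
step 1: 20 = 3·6 + 2; sub 7 for 6: 3·7 + 2; = 23; G_2 = 23−1 = 22

3·6 + 2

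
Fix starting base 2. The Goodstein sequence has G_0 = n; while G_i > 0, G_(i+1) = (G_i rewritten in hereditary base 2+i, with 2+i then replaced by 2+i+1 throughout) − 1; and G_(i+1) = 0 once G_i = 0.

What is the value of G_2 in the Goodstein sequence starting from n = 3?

(0) 3|_2 = 2 + 1 ↦ 3 + 1|_3 = 4 ⇒ 3
(1) 3|_3 = 3 ↦ 4|_4 = 4 ⇒ 3
(2) 3|_4 = 3 ↦ 3|_5 = 3 ⇒ 2

3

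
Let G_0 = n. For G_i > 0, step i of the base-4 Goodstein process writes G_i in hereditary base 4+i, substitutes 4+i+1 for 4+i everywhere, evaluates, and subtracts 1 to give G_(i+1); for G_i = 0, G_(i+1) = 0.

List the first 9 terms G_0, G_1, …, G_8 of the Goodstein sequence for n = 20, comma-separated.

20, 29, 39, 51, 65, 81, 99, 107, 115

G_0=20  [base 4] 4^2 + 4  →[4↦5]→  5^2 + 5 = 30  −1 ⇒ G_1=29
G_1=29  [base 5] 5^2 + 4  →[5↦6]→  6^2 + 4 = 40  −1 ⇒ G_2=39
G_2=39  [base 6] 6^2 + 3  →[6↦7]→  7^2 + 3 = 52  −1 ⇒ G_3=51
G_3=51  [base 7] 7^2 + 2  →[7↦8]→  8^2 + 2 = 66  −1 ⇒ G_4=65
G_4=65  [base 8] 8^2 + 1  →[8↦9]→  9^2 + 1 = 82  −1 ⇒ G_5=81
G_5=81  [base 9] 9^2  →[9↦10]→  10^2 = 100  −1 ⇒ G_6=99
G_6=99  [base 10] 9·10 + 9  →[10↦11]→  9·11 + 9 = 108  −1 ⇒ G_7=107
G_7=107  [base 11] 9·11 + 8  →[11↦12]→  9·12 + 8 = 116  −1 ⇒ G_8=115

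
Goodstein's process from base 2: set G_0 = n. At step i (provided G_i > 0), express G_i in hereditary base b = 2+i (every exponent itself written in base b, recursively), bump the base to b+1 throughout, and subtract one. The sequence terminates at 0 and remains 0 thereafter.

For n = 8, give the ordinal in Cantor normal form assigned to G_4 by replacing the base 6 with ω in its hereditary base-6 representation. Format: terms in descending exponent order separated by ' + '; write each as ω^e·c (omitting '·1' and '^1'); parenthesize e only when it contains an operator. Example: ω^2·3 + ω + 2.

8 —HB2→ 2^(2 + 1) —bump→ 3^(3 + 1) = 81 —(−1)→ 80
80 —HB3→ 2·3^3 + 2·3^2 + 2·3 + 2 —bump→ 2·4^4 + 2·4^2 + 2·4 + 2 = 554 —(−1)→ 553
553 —HB4→ 2·4^4 + 2·4^2 + 2·4 + 1 —bump→ 2·5^5 + 2·5^2 + 2·5 + 1 = 6311 —(−1)→ 6310
6310 —HB5→ 2·5^5 + 2·5^2 + 2·5 —bump→ 2·6^6 + 2·6^2 + 2·6 = 93396 —(−1)→ 93395
93395 —HB6→ 2·6^6 + 2·6^2 + 6 + 5 —bump→ 2·7^7 + 2·7^2 + 7 + 5 = 1647196 —(−1)→ 1647195

ω^ω·2 + ω^2·2 + ω + 5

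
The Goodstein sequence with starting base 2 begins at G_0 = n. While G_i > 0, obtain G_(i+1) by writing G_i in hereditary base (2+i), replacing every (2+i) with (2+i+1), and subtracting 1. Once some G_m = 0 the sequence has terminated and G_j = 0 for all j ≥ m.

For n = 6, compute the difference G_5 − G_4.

51384

i=0: 6 = 2^2 + 2 (b=2); 2→3: 3^3 + 3 = 30; 30−1 = 29
i=1: 29 = 3^3 + 2 (b=3); 3→4: 4^4 + 2 = 258; 258−1 = 257
i=2: 257 = 4^4 + 1 (b=4); 4→5: 5^5 + 1 = 3126; 3126−1 = 3125
i=3: 3125 = 5^5 (b=5); 5→6: 6^6 = 46656; 46656−1 = 46655
i=4: 46655 = 5·6^5 + 5·6^4 + 5·6^3 + 5·6^2 + 5·6 + 5 (b=6); 6→7: 5·7^5 + 5·7^4 + 5·7^3 + 5·7^2 + 5·7 + 5 = 98040; 98040−1 = 98039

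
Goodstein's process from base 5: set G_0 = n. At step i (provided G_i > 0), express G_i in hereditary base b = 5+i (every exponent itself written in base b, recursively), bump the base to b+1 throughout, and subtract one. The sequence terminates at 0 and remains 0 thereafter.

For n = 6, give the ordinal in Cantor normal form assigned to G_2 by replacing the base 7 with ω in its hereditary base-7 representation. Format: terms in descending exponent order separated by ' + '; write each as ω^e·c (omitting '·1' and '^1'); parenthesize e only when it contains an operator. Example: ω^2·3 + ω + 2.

G_0=6  [base 5] 5 + 1  →[5↦6]→  6 + 1 = 7  −1 ⇒ G_1=6
G_1=6  [base 6] 6  →[6↦7]→  7 = 7  −1 ⇒ G_2=6
G_2=6  [base 7] 6  →[7↦8]→  6 = 6  −1 ⇒ G_3=5

6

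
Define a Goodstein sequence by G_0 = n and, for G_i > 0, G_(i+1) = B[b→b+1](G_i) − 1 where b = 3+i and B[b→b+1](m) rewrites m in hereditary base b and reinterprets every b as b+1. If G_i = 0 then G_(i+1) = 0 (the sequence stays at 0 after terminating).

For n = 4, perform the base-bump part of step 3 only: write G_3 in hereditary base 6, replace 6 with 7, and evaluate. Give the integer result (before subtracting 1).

3

i=0: 4 = 3 + 1 (b=3); 3→4: 4 + 1 = 5; 5−1 = 4
i=1: 4 = 4 (b=4); 4→5: 5 = 5; 5−1 = 4
i=2: 4 = 4 (b=5); 5→6: 4 = 4; 4−1 = 3
i=3: 3 = 3 (b=6); 6→7: 3 = 3; 3−1 = 2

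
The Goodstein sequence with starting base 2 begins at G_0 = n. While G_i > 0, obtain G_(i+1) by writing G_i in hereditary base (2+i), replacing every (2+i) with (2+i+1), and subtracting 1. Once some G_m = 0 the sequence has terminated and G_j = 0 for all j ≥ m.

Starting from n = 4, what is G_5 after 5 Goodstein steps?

109

4 —HB2→ 2^2 —bump→ 3^3 = 27 —(−1)→ 26
26 —HB3→ 2·3^2 + 2·3 + 2 —bump→ 2·4^2 + 2·4 + 2 = 42 —(−1)→ 41
41 —HB4→ 2·4^2 + 2·4 + 1 —bump→ 2·5^2 + 2·5 + 1 = 61 —(−1)→ 60
60 —HB5→ 2·5^2 + 2·5 —bump→ 2·6^2 + 2·6 = 84 —(−1)→ 83
83 —HB6→ 2·6^2 + 6 + 5 —bump→ 2·7^2 + 7 + 5 = 110 —(−1)→ 109
109 —HB7→ 2·7^2 + 7 + 4 —bump→ 2·8^2 + 8 + 4 = 140 —(−1)→ 139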